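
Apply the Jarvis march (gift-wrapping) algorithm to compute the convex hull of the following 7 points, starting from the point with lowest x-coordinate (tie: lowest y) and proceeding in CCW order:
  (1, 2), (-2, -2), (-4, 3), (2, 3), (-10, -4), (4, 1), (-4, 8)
Hull (CCW) = [(-10, -4), (-2, -2), (4, 1), (2, 3), (-4, 8)]

Jarvis march: at each step, from the current hull vertex p, select the next vertex q as the point such that every other point lies strictly to the left of (or on) the directed line p → q. (Equivalently: for every other point r, the cross product (q − p) × (r − p) ≥ 0.)
Starting point (lowest x, tie lowest y): (-10, -4). Wrap until returning to start. Resulting hull: (-10, -4), (-2, -2), (4, 1), (2, 3), (-4, 8).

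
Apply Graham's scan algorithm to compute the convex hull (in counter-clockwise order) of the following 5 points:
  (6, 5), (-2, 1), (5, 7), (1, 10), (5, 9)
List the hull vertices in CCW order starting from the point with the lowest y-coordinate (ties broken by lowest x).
Hull (CCW) = [(-2, 1), (6, 5), (5, 9), (1, 10)]

Graham scan procedure:
  1. Find the pivot p₀ = point with lowest y (tie → lowest x): (-2, 1).
  2. Sort the remaining points by polar angle around p₀.
  3. Walk through sorted points, maintaining a stack; pop the top while the last three entries make a non-left turn (cross product ≤ 0).
  4. Final stack is the convex hull in CCW order: (-2, 1), (6, 5), (5, 9), (1, 10).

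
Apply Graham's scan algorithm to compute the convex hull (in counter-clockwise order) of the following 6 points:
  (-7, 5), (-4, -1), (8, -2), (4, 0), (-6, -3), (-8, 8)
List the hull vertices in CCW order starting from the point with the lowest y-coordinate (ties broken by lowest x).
Hull (CCW) = [(-6, -3), (8, -2), (-8, 8)]

Graham scan procedure:
  1. Find the pivot p₀ = point with lowest y (tie → lowest x): (-6, -3).
  2. Sort the remaining points by polar angle around p₀.
  3. Walk through sorted points, maintaining a stack; pop the top while the last three entries make a non-left turn (cross product ≤ 0).
  4. Final stack is the convex hull in CCW order: (-6, -3), (8, -2), (-8, 8).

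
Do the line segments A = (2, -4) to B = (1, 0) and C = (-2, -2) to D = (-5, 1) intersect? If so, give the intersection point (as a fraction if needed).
No (intersection of containing lines falls outside at least one segment)

Parametrize and solve: t = -2/3, s = -14/9. At least one of these is outside [0, 1], so the segments do not intersect.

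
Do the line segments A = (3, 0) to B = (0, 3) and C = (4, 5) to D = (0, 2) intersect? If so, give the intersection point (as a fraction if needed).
Yes; intersection at (4/7, 17/7) (t = 17/21 on AB, s = 6/7 on CD)

Parametrize AB as A + t(B − A) = (3 + -3 t, 0 + 3 t) and CD as C + s(D − C) = (4 + -4 s, 5 + -3 s). Solve the linear system for (t, s). Determinant = -21 ≠ 0, so a unique intersection of the containing lines exists. Solution: t = 17/21, s = 6/7 — both in [0, 1], so the segments cross. Intersection point: (4/7, 17/7).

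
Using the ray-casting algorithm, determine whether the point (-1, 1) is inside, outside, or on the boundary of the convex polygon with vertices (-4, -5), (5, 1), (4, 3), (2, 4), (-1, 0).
The point (-1, 1) lies strictly outside the polygon

Cast a horizontal ray to the right from the query point and count how many polygon edges it crosses (each edge strictly once or zero times, handled with the usual half-open convention). 
Parity of crossings → even ⇒ outside.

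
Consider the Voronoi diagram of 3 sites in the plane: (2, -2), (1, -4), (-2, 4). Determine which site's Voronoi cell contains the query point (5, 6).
Nearest site = (-2, 4)

The Voronoi cell of site s contains exactly those query points closer to s than to any other site. Compute squared distances from q = (5, 6) to each site:
  (-2 − 5)² + (4 − 6)² = 53
  (2 − 5)² + (-2 − 6)² = 73
  (1 − 5)² + (-4 − 6)² = 116
Minimum is attained by (-2, 4), so q lies in its Voronoi cell.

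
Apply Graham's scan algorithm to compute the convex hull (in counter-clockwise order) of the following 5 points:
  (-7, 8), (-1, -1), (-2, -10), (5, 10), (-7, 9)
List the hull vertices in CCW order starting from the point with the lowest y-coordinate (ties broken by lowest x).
Hull (CCW) = [(-2, -10), (5, 10), (-7, 9), (-7, 8)]

Graham scan procedure:
  1. Find the pivot p₀ = point with lowest y (tie → lowest x): (-2, -10).
  2. Sort the remaining points by polar angle around p₀.
  3. Walk through sorted points, maintaining a stack; pop the top while the last three entries make a non-left turn (cross product ≤ 0).
  4. Final stack is the convex hull in CCW order: (-2, -10), (5, 10), (-7, 9), (-7, 8).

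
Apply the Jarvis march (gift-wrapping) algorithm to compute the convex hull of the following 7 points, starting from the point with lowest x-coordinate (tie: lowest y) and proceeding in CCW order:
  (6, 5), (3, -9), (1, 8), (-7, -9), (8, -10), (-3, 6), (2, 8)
Hull (CCW) = [(-7, -9), (8, -10), (6, 5), (2, 8), (1, 8), (-3, 6)]

Jarvis march: at each step, from the current hull vertex p, select the next vertex q as the point such that every other point lies strictly to the left of (or on) the directed line p → q. (Equivalently: for every other point r, the cross product (q − p) × (r − p) ≥ 0.)
Starting point (lowest x, tie lowest y): (-7, -9). Wrap until returning to start. Resulting hull: (-7, -9), (8, -10), (6, 5), (2, 8), (1, 8), (-3, 6).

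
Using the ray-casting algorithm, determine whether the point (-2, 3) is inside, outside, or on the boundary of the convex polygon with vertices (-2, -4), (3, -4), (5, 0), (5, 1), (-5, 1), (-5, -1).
The point (-2, 3) lies strictly outside the polygon

Cast a horizontal ray to the right from the query point and count how many polygon edges it crosses (each edge strictly once or zero times, handled with the usual half-open convention). 
Parity of crossings → even ⇒ outside.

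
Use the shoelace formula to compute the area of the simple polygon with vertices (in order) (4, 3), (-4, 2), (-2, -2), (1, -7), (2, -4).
Area = 40

Shoelace formula: Area = (1/2) |Σ_i (x_i · y_{i+1} − x_{i+1} · y_i)| (indices mod n). Compute each cross term:
  (4)(2) − (-4)(3) = 20
  (-4)(-2) − (-2)(2) = 12
  (-2)(-7) − (1)(-2) = 16
  (1)(-4) − (2)(-7) = 10
  (2)(3) − (4)(-4) = 22
Sum = 80, so (signed) Area = 80/2 = 40, |Area| = 40.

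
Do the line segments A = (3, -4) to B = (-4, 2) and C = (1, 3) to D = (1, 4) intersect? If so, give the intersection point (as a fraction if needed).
No (intersection of containing lines falls outside at least one segment)

Parametrize and solve: t = 2/7, s = -37/7. At least one of these is outside [0, 1], so the segments do not intersect.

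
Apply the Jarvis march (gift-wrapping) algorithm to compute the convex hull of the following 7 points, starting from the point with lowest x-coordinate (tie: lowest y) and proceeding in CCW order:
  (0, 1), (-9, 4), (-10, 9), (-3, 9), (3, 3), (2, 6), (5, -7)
Hull (CCW) = [(-10, 9), (-9, 4), (5, -7), (3, 3), (2, 6), (-3, 9)]

Jarvis march: at each step, from the current hull vertex p, select the next vertex q as the point such that every other point lies strictly to the left of (or on) the directed line p → q. (Equivalently: for every other point r, the cross product (q − p) × (r − p) ≥ 0.)
Starting point (lowest x, tie lowest y): (-10, 9). Wrap until returning to start. Resulting hull: (-10, 9), (-9, 4), (5, -7), (3, 3), (2, 6), (-3, 9).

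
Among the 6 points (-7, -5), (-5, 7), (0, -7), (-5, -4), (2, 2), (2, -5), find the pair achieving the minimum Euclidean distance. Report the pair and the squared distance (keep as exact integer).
Pair = ((-7, -5), (-5, -4)); squared distance = 5

Compute all C(6, 2) = 15 pairwise squared distances (x_i − x_j)² + (y_i − y_j)². The minimum is 5, attained by the pair ((-7, -5), (-5, -4)).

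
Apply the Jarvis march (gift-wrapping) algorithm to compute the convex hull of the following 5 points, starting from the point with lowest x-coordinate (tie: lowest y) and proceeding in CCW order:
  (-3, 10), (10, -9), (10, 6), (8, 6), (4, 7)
Hull (CCW) = [(-3, 10), (10, -9), (10, 6)]

Jarvis march: at each step, from the current hull vertex p, select the next vertex q as the point such that every other point lies strictly to the left of (or on) the directed line p → q. (Equivalently: for every other point r, the cross product (q − p) × (r − p) ≥ 0.)
Starting point (lowest x, tie lowest y): (-3, 10). Wrap until returning to start. Resulting hull: (-3, 10), (10, -9), (10, 6).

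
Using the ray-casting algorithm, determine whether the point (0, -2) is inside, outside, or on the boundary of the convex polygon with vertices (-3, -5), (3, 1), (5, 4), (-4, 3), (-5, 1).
The point (0, -2) lies on the polygon boundary

Boundary check: the query satisfies the collinearity and bounding-box conditions for some polygon edge, so it lies exactly on the boundary.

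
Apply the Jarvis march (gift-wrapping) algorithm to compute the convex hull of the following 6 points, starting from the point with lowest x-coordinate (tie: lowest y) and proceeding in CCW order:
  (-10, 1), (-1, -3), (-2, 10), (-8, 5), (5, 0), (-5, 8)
Hull (CCW) = [(-10, 1), (-1, -3), (5, 0), (-2, 10), (-5, 8), (-8, 5)]

Jarvis march: at each step, from the current hull vertex p, select the next vertex q as the point such that every other point lies strictly to the left of (or on) the directed line p → q. (Equivalently: for every other point r, the cross product (q − p) × (r − p) ≥ 0.)
Starting point (lowest x, tie lowest y): (-10, 1). Wrap until returning to start. Resulting hull: (-10, 1), (-1, -3), (5, 0), (-2, 10), (-5, 8), (-8, 5).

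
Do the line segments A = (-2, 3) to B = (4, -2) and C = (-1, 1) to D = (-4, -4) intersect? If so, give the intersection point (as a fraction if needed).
No (intersection of containing lines falls outside at least one segment)

Parametrize and solve: t = 11/45, s = -7/45. At least one of these is outside [0, 1], so the segments do not intersect.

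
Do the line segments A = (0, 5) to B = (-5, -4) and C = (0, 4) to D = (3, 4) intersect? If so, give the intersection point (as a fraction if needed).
No (intersection of containing lines falls outside at least one segment)

Parametrize and solve: t = 1/9, s = -5/27. At least one of these is outside [0, 1], so the segments do not intersect.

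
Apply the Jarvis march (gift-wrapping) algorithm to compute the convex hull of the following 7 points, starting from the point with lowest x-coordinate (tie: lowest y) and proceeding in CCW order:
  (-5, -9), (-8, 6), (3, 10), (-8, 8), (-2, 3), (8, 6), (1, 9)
Hull (CCW) = [(-8, 6), (-5, -9), (8, 6), (3, 10), (-8, 8)]

Jarvis march: at each step, from the current hull vertex p, select the next vertex q as the point such that every other point lies strictly to the left of (or on) the directed line p → q. (Equivalently: for every other point r, the cross product (q − p) × (r − p) ≥ 0.)
Starting point (lowest x, tie lowest y): (-8, 6). Wrap until returning to start. Resulting hull: (-8, 6), (-5, -9), (8, 6), (3, 10), (-8, 8).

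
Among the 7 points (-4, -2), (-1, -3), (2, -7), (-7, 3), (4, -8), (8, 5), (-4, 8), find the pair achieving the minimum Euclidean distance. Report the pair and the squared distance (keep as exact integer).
Pair = ((2, -7), (4, -8)); squared distance = 5

Compute all C(7, 2) = 21 pairwise squared distances (x_i − x_j)² + (y_i − y_j)². The minimum is 5, attained by the pair ((2, -7), (4, -8)).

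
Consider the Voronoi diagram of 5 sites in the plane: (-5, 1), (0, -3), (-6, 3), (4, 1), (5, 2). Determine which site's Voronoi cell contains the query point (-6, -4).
Nearest site = (-5, 1)

The Voronoi cell of site s contains exactly those query points closer to s than to any other site. Compute squared distances from q = (-6, -4) to each site:
  (-5 − -6)² + (1 − -4)² = 26
  (0 − -6)² + (-3 − -4)² = 37
  (-6 − -6)² + (3 − -4)² = 49
  (4 − -6)² + (1 − -4)² = 125
  (5 − -6)² + (2 − -4)² = 157
Minimum is attained by (-5, 1), so q lies in its Voronoi cell.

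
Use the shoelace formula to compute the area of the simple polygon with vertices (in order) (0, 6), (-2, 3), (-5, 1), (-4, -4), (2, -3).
Area = 81/2

Shoelace formula: Area = (1/2) |Σ_i (x_i · y_{i+1} − x_{i+1} · y_i)| (indices mod n). Compute each cross term:
  (0)(3) − (-2)(6) = 12
  (-2)(1) − (-5)(3) = 13
  (-5)(-4) − (-4)(1) = 24
  (-4)(-3) − (2)(-4) = 20
  (2)(6) − (0)(-3) = 12
Sum = 81, so (signed) Area = 81/2 = 81/2, |Area| = 81/2.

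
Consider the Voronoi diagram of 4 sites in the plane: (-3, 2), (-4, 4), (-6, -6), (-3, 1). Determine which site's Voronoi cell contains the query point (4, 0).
Nearest site = (-3, 1)

The Voronoi cell of site s contains exactly those query points closer to s than to any other site. Compute squared distances from q = (4, 0) to each site:
  (-3 − 4)² + (1 − 0)² = 50
  (-3 − 4)² + (2 − 0)² = 53
  (-4 − 4)² + (4 − 0)² = 80
  (-6 − 4)² + (-6 − 0)² = 136
Minimum is attained by (-3, 1), so q lies in its Voronoi cell.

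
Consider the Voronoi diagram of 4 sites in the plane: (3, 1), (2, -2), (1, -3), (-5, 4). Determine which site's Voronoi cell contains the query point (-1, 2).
Nearest site = (3, 1)

The Voronoi cell of site s contains exactly those query points closer to s than to any other site. Compute squared distances from q = (-1, 2) to each site:
  (3 − -1)² + (1 − 2)² = 17
  (-5 − -1)² + (4 − 2)² = 20
  (2 − -1)² + (-2 − 2)² = 25
  (1 − -1)² + (-3 − 2)² = 29
Minimum is attained by (3, 1), so q lies in its Voronoi cell.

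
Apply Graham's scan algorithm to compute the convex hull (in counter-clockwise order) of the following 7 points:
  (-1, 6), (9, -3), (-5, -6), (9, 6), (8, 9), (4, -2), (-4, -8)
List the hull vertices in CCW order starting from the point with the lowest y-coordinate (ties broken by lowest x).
Hull (CCW) = [(-4, -8), (9, -3), (9, 6), (8, 9), (-1, 6), (-5, -6)]

Graham scan procedure:
  1. Find the pivot p₀ = point with lowest y (tie → lowest x): (-4, -8).
  2. Sort the remaining points by polar angle around p₀.
  3. Walk through sorted points, maintaining a stack; pop the top while the last three entries make a non-left turn (cross product ≤ 0).
  4. Final stack is the convex hull in CCW order: (-4, -8), (9, -3), (9, 6), (8, 9), (-1, 6), (-5, -6).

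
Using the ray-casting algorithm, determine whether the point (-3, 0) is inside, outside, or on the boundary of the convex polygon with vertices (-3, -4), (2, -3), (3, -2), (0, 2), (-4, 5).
The point (-3, 0) lies strictly inside the polygon

Cast a horizontal ray to the right from the query point and count how many polygon edges it crosses (each edge strictly once or zero times, handled with the usual half-open convention). 
Parity of crossings → odd ⇒ inside.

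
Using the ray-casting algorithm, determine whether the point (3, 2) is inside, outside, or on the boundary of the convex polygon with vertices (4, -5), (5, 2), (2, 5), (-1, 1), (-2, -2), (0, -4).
The point (3, 2) lies strictly inside the polygon

Cast a horizontal ray to the right from the query point and count how many polygon edges it crosses (each edge strictly once or zero times, handled with the usual half-open convention). 
Parity of crossings → odd ⇒ inside.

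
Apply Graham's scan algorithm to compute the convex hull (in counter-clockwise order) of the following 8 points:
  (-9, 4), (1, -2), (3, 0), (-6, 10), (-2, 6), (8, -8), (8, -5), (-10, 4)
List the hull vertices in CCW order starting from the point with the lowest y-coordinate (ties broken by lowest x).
Hull (CCW) = [(8, -8), (8, -5), (-2, 6), (-6, 10), (-10, 4)]

Graham scan procedure:
  1. Find the pivot p₀ = point with lowest y (tie → lowest x): (8, -8).
  2. Sort the remaining points by polar angle around p₀.
  3. Walk through sorted points, maintaining a stack; pop the top while the last three entries make a non-left turn (cross product ≤ 0).
  4. Final stack is the convex hull in CCW order: (8, -8), (8, -5), (-2, 6), (-6, 10), (-10, 4).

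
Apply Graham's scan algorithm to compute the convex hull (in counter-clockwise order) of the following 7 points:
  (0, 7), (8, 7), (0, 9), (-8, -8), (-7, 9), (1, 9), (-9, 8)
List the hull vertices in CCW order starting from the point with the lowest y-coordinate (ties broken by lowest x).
Hull (CCW) = [(-8, -8), (8, 7), (1, 9), (-7, 9), (-9, 8)]

Graham scan procedure:
  1. Find the pivot p₀ = point with lowest y (tie → lowest x): (-8, -8).
  2. Sort the remaining points by polar angle around p₀.
  3. Walk through sorted points, maintaining a stack; pop the top while the last three entries make a non-left turn (cross product ≤ 0).
  4. Final stack is the convex hull in CCW order: (-8, -8), (8, 7), (1, 9), (-7, 9), (-9, 8).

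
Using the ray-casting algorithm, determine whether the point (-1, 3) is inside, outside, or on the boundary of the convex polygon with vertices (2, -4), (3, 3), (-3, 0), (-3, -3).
The point (-1, 3) lies strictly outside the polygon

Cast a horizontal ray to the right from the query point and count how many polygon edges it crosses (each edge strictly once or zero times, handled with the usual half-open convention). 
Parity of crossings → even ⇒ outside.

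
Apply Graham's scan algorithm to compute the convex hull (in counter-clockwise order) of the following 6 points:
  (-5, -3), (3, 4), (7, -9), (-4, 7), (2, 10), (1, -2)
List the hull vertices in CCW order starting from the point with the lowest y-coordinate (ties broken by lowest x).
Hull (CCW) = [(7, -9), (2, 10), (-4, 7), (-5, -3)]

Graham scan procedure:
  1. Find the pivot p₀ = point with lowest y (tie → lowest x): (7, -9).
  2. Sort the remaining points by polar angle around p₀.
  3. Walk through sorted points, maintaining a stack; pop the top while the last three entries make a non-left turn (cross product ≤ 0).
  4. Final stack is the convex hull in CCW order: (7, -9), (2, 10), (-4, 7), (-5, -3).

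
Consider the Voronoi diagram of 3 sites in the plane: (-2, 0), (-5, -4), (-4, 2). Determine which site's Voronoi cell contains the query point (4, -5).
Nearest site = (-2, 0)

The Voronoi cell of site s contains exactly those query points closer to s than to any other site. Compute squared distances from q = (4, -5) to each site:
  (-2 − 4)² + (0 − -5)² = 61
  (-5 − 4)² + (-4 − -5)² = 82
  (-4 − 4)² + (2 − -5)² = 113
Minimum is attained by (-2, 0), so q lies in its Voronoi cell.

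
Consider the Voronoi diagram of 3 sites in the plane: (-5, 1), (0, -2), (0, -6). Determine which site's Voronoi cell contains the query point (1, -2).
Nearest site = (0, -2)

The Voronoi cell of site s contains exactly those query points closer to s than to any other site. Compute squared distances from q = (1, -2) to each site:
  (0 − 1)² + (-2 − -2)² = 1
  (0 − 1)² + (-6 − -2)² = 17
  (-5 − 1)² + (1 − -2)² = 45
Minimum is attained by (0, -2), so q lies in its Voronoi cell.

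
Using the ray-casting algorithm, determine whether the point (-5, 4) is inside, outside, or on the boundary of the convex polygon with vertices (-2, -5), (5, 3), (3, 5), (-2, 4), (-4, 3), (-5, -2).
The point (-5, 4) lies strictly outside the polygon

Cast a horizontal ray to the right from the query point and count how many polygon edges it crosses (each edge strictly once or zero times, handled with the usual half-open convention). 
Parity of crossings → even ⇒ outside.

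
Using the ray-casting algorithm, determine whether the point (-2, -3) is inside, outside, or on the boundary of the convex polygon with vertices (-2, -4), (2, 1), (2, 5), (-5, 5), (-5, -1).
The point (-2, -3) lies strictly inside the polygon

Cast a horizontal ray to the right from the query point and count how many polygon edges it crosses (each edge strictly once or zero times, handled with the usual half-open convention). 
Parity of crossings → odd ⇒ inside.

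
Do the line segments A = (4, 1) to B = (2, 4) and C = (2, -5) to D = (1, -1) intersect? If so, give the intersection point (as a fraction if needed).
No (intersection of containing lines falls outside at least one segment)

Parametrize and solve: t = 14/5, s = 18/5. At least one of these is outside [0, 1], so the segments do not intersect.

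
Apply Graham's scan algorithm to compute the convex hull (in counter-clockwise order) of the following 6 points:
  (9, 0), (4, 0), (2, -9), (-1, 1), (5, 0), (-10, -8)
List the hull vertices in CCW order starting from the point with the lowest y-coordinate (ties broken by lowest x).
Hull (CCW) = [(2, -9), (9, 0), (-1, 1), (-10, -8)]

Graham scan procedure:
  1. Find the pivot p₀ = point with lowest y (tie → lowest x): (2, -9).
  2. Sort the remaining points by polar angle around p₀.
  3. Walk through sorted points, maintaining a stack; pop the top while the last three entries make a non-left turn (cross product ≤ 0).
  4. Final stack is the convex hull in CCW order: (2, -9), (9, 0), (-1, 1), (-10, -8).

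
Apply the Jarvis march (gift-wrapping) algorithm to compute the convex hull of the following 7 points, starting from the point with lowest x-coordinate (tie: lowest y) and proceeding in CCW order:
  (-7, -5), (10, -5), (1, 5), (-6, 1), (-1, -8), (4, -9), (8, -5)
Hull (CCW) = [(-7, -5), (-1, -8), (4, -9), (10, -5), (1, 5), (-6, 1)]

Jarvis march: at each step, from the current hull vertex p, select the next vertex q as the point such that every other point lies strictly to the left of (or on) the directed line p → q. (Equivalently: for every other point r, the cross product (q − p) × (r − p) ≥ 0.)
Starting point (lowest x, tie lowest y): (-7, -5). Wrap until returning to start. Resulting hull: (-7, -5), (-1, -8), (4, -9), (10, -5), (1, 5), (-6, 1).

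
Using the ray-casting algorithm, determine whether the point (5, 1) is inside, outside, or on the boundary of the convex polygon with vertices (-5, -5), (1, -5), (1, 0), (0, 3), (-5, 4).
The point (5, 1) lies strictly outside the polygon

Cast a horizontal ray to the right from the query point and count how many polygon edges it crosses (each edge strictly once or zero times, handled with the usual half-open convention). 
Parity of crossings → even ⇒ outside.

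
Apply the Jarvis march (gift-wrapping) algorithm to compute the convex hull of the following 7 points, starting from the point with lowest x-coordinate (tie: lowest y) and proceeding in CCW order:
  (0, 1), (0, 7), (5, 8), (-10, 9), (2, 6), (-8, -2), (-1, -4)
Hull (CCW) = [(-10, 9), (-8, -2), (-1, -4), (5, 8)]

Jarvis march: at each step, from the current hull vertex p, select the next vertex q as the point such that every other point lies strictly to the left of (or on) the directed line p → q. (Equivalently: for every other point r, the cross product (q − p) × (r − p) ≥ 0.)
Starting point (lowest x, tie lowest y): (-10, 9). Wrap until returning to start. Resulting hull: (-10, 9), (-8, -2), (-1, -4), (5, 8).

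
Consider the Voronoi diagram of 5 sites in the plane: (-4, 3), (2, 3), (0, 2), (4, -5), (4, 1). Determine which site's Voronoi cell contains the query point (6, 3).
Nearest site = (4, 1)

The Voronoi cell of site s contains exactly those query points closer to s than to any other site. Compute squared distances from q = (6, 3) to each site:
  (4 − 6)² + (1 − 3)² = 8
  (2 − 6)² + (3 − 3)² = 16
  (0 − 6)² + (2 − 3)² = 37
  (4 − 6)² + (-5 − 3)² = 68
  (-4 − 6)² + (3 − 3)² = 100
Minimum is attained by (4, 1), so q lies in its Voronoi cell.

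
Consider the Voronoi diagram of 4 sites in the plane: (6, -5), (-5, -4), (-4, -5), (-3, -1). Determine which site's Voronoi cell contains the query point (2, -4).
Nearest site = (6, -5)

The Voronoi cell of site s contains exactly those query points closer to s than to any other site. Compute squared distances from q = (2, -4) to each site:
  (6 − 2)² + (-5 − -4)² = 17
  (-3 − 2)² + (-1 − -4)² = 34
  (-4 − 2)² + (-5 − -4)² = 37
  (-5 − 2)² + (-4 − -4)² = 49
Minimum is attained by (6, -5), so q lies in its Voronoi cell.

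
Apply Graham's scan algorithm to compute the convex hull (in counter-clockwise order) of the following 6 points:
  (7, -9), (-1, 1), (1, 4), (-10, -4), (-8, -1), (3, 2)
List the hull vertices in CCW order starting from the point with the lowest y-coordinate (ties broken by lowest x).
Hull (CCW) = [(7, -9), (3, 2), (1, 4), (-8, -1), (-10, -4)]

Graham scan procedure:
  1. Find the pivot p₀ = point with lowest y (tie → lowest x): (7, -9).
  2. Sort the remaining points by polar angle around p₀.
  3. Walk through sorted points, maintaining a stack; pop the top while the last three entries make a non-left turn (cross product ≤ 0).
  4. Final stack is the convex hull in CCW order: (7, -9), (3, 2), (1, 4), (-8, -1), (-10, -4).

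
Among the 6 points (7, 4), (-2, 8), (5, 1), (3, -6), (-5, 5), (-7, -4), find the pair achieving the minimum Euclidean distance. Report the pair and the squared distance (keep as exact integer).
Pair = ((7, 4), (5, 1)); squared distance = 13

Compute all C(6, 2) = 15 pairwise squared distances (x_i − x_j)² + (y_i − y_j)². The minimum is 13, attained by the pair ((7, 4), (5, 1)).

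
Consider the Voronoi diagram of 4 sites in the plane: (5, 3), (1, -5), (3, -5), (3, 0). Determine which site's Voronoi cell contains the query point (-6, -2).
Nearest site = (1, -5)

The Voronoi cell of site s contains exactly those query points closer to s than to any other site. Compute squared distances from q = (-6, -2) to each site:
  (1 − -6)² + (-5 − -2)² = 58
  (3 − -6)² + (0 − -2)² = 85
  (3 − -6)² + (-5 − -2)² = 90
  (5 − -6)² + (3 − -2)² = 146
Minimum is attained by (1, -5), so q lies in its Voronoi cell.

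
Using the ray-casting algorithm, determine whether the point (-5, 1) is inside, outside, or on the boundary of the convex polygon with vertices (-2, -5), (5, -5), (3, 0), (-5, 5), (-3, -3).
The point (-5, 1) lies strictly outside the polygon

Cast a horizontal ray to the right from the query point and count how many polygon edges it crosses (each edge strictly once or zero times, handled with the usual half-open convention). 
Parity of crossings → even ⇒ outside.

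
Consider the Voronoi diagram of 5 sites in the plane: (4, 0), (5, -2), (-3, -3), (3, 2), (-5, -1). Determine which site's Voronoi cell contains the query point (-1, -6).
Nearest site = (-3, -3)

The Voronoi cell of site s contains exactly those query points closer to s than to any other site. Compute squared distances from q = (-1, -6) to each site:
  (-3 − -1)² + (-3 − -6)² = 13
  (-5 − -1)² + (-1 − -6)² = 41
  (5 − -1)² + (-2 − -6)² = 52
  (4 − -1)² + (0 − -6)² = 61
  (3 − -1)² + (2 − -6)² = 80
Minimum is attained by (-3, -3), so q lies in its Voronoi cell.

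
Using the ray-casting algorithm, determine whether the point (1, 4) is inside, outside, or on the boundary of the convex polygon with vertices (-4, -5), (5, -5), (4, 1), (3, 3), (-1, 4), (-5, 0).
The point (1, 4) lies strictly outside the polygon

Cast a horizontal ray to the right from the query point and count how many polygon edges it crosses (each edge strictly once or zero times, handled with the usual half-open convention). 
Parity of crossings → even ⇒ outside.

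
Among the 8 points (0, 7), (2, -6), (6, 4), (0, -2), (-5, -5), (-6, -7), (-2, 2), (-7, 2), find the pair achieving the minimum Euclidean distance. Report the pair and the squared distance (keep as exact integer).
Pair = ((-5, -5), (-6, -7)); squared distance = 5

Compute all C(8, 2) = 28 pairwise squared distances (x_i − x_j)² + (y_i − y_j)². The minimum is 5, attained by the pair ((-5, -5), (-6, -7)).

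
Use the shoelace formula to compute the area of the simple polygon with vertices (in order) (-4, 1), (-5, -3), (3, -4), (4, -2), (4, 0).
Area = 34

Shoelace formula: Area = (1/2) |Σ_i (x_i · y_{i+1} − x_{i+1} · y_i)| (indices mod n). Compute each cross term:
  (-4)(-3) − (-5)(1) = 17
  (-5)(-4) − (3)(-3) = 29
  (3)(-2) − (4)(-4) = 10
  (4)(0) − (4)(-2) = 8
  (4)(1) − (-4)(0) = 4
Sum = 68, so (signed) Area = 68/2 = 34, |Area| = 34.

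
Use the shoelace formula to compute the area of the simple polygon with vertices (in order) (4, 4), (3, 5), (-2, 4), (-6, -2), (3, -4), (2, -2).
Area = 53

Shoelace formula: Area = (1/2) |Σ_i (x_i · y_{i+1} − x_{i+1} · y_i)| (indices mod n). Compute each cross term:
  (4)(5) − (3)(4) = 8
  (3)(4) − (-2)(5) = 22
  (-2)(-2) − (-6)(4) = 28
  (-6)(-4) − (3)(-2) = 30
  (3)(-2) − (2)(-4) = 2
  (2)(4) − (4)(-2) = 16
Sum = 106, so (signed) Area = 106/2 = 53, |Area| = 53.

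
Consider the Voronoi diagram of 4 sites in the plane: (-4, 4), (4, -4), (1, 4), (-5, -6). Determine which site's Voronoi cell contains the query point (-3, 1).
Nearest site = (-4, 4)

The Voronoi cell of site s contains exactly those query points closer to s than to any other site. Compute squared distances from q = (-3, 1) to each site:
  (-4 − -3)² + (4 − 1)² = 10
  (1 − -3)² + (4 − 1)² = 25
  (-5 − -3)² + (-6 − 1)² = 53
  (4 − -3)² + (-4 − 1)² = 74
Minimum is attained by (-4, 4), so q lies in its Voronoi cell.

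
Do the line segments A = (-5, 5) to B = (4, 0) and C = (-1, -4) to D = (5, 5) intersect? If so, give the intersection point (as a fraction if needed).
Yes; intersection at (85/37, 35/37) (t = 30/37 on AB, s = 61/111 on CD)

Parametrize AB as A + t(B − A) = (-5 + 9 t, 5 + -5 t) and CD as C + s(D − C) = (-1 + 6 s, -4 + 9 s). Solve the linear system for (t, s). Determinant = -111 ≠ 0, so a unique intersection of the containing lines exists. Solution: t = 30/37, s = 61/111 — both in [0, 1], so the segments cross. Intersection point: (85/37, 35/37).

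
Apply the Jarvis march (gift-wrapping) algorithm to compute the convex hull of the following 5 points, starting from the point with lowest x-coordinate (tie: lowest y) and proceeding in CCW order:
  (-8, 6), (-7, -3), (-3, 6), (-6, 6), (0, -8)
Hull (CCW) = [(-8, 6), (-7, -3), (0, -8), (-3, 6)]

Jarvis march: at each step, from the current hull vertex p, select the next vertex q as the point such that every other point lies strictly to the left of (or on) the directed line p → q. (Equivalently: for every other point r, the cross product (q − p) × (r − p) ≥ 0.)
Starting point (lowest x, tie lowest y): (-8, 6). Wrap until returning to start. Resulting hull: (-8, 6), (-7, -3), (0, -8), (-3, 6).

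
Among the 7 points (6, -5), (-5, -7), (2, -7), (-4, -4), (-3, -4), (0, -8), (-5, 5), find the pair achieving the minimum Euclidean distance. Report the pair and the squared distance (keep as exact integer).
Pair = ((-4, -4), (-3, -4)); squared distance = 1

Compute all C(7, 2) = 21 pairwise squared distances (x_i − x_j)² + (y_i − y_j)². The minimum is 1, attained by the pair ((-4, -4), (-3, -4)).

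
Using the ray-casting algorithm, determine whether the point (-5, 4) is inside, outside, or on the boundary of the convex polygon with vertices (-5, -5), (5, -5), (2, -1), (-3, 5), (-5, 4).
The point (-5, 4) lies on the polygon boundary

Boundary check: the query satisfies the collinearity and bounding-box conditions for some polygon edge, so it lies exactly on the boundary.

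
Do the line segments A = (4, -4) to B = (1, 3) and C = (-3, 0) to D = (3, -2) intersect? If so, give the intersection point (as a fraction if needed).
No (intersection of containing lines falls outside at least one segment)

Parametrize and solve: t = 5/18, s = 37/36. At least one of these is outside [0, 1], so the segments do not intersect.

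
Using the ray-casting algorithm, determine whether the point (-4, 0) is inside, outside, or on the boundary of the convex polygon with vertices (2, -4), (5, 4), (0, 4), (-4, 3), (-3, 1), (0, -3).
The point (-4, 0) lies strictly outside the polygon

Cast a horizontal ray to the right from the query point and count how many polygon edges it crosses (each edge strictly once or zero times, handled with the usual half-open convention). 
Parity of crossings → even ⇒ outside.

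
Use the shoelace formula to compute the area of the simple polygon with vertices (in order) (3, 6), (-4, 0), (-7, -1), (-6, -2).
Area = 3

Shoelace formula: Area = (1/2) |Σ_i (x_i · y_{i+1} − x_{i+1} · y_i)| (indices mod n). Compute each cross term:
  (3)(0) − (-4)(6) = 24
  (-4)(-1) − (-7)(0) = 4
  (-7)(-2) − (-6)(-1) = 8
  (-6)(6) − (3)(-2) = -30
Sum = 6, so (signed) Area = 6/2 = 3, |Area| = 3.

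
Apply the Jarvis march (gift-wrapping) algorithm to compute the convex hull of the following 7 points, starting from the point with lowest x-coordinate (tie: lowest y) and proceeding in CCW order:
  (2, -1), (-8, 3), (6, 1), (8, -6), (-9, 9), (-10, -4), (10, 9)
Hull (CCW) = [(-10, -4), (8, -6), (10, 9), (-9, 9)]

Jarvis march: at each step, from the current hull vertex p, select the next vertex q as the point such that every other point lies strictly to the left of (or on) the directed line p → q. (Equivalently: for every other point r, the cross product (q − p) × (r − p) ≥ 0.)
Starting point (lowest x, tie lowest y): (-10, -4). Wrap until returning to start. Resulting hull: (-10, -4), (8, -6), (10, 9), (-9, 9).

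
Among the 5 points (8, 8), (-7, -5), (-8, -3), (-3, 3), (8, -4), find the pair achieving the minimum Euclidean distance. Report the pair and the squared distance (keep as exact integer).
Pair = ((-7, -5), (-8, -3)); squared distance = 5

Compute all C(5, 2) = 10 pairwise squared distances (x_i − x_j)² + (y_i − y_j)². The minimum is 5, attained by the pair ((-7, -5), (-8, -3)).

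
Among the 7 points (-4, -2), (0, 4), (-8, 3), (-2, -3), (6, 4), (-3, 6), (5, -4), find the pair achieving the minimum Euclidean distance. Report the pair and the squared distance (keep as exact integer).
Pair = ((-4, -2), (-2, -3)); squared distance = 5

Compute all C(7, 2) = 21 pairwise squared distances (x_i − x_j)² + (y_i − y_j)². The minimum is 5, attained by the pair ((-4, -2), (-2, -3)).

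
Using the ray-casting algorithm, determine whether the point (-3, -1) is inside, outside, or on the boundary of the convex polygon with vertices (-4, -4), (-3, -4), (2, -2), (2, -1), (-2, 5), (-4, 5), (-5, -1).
The point (-3, -1) lies strictly inside the polygon

Cast a horizontal ray to the right from the query point and count how many polygon edges it crosses (each edge strictly once or zero times, handled with the usual half-open convention). 
Parity of crossings → odd ⇒ inside.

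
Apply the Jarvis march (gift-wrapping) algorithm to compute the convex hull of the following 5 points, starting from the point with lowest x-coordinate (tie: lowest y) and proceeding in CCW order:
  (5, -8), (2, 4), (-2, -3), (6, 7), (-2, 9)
Hull (CCW) = [(-2, -3), (5, -8), (6, 7), (-2, 9)]

Jarvis march: at each step, from the current hull vertex p, select the next vertex q as the point such that every other point lies strictly to the left of (or on) the directed line p → q. (Equivalently: for every other point r, the cross product (q − p) × (r − p) ≥ 0.)
Starting point (lowest x, tie lowest y): (-2, -3). Wrap until returning to start. Resulting hull: (-2, -3), (5, -8), (6, 7), (-2, 9).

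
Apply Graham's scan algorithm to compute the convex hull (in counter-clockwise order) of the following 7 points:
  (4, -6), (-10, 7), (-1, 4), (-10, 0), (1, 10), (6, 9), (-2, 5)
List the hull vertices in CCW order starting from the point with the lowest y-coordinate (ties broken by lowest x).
Hull (CCW) = [(4, -6), (6, 9), (1, 10), (-10, 7), (-10, 0)]

Graham scan procedure:
  1. Find the pivot p₀ = point with lowest y (tie → lowest x): (4, -6).
  2. Sort the remaining points by polar angle around p₀.
  3. Walk through sorted points, maintaining a stack; pop the top while the last three entries make a non-left turn (cross product ≤ 0).
  4. Final stack is the convex hull in CCW order: (4, -6), (6, 9), (1, 10), (-10, 7), (-10, 0).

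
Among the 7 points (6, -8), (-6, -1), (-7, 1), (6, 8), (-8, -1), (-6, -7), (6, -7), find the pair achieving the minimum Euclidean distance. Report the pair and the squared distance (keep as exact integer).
Pair = ((6, -8), (6, -7)); squared distance = 1

Compute all C(7, 2) = 21 pairwise squared distances (x_i − x_j)² + (y_i − y_j)². The minimum is 1, attained by the pair ((6, -8), (6, -7)).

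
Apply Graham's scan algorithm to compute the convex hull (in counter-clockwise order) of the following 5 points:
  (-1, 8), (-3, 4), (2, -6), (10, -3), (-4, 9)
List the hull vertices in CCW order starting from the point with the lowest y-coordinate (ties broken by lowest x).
Hull (CCW) = [(2, -6), (10, -3), (-1, 8), (-4, 9), (-3, 4)]

Graham scan procedure:
  1. Find the pivot p₀ = point with lowest y (tie → lowest x): (2, -6).
  2. Sort the remaining points by polar angle around p₀.
  3. Walk through sorted points, maintaining a stack; pop the top while the last three entries make a non-left turn (cross product ≤ 0).
  4. Final stack is the convex hull in CCW order: (2, -6), (10, -3), (-1, 8), (-4, 9), (-3, 4).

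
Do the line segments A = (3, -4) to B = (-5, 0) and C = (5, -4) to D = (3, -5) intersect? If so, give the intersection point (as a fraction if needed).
No (intersection of containing lines falls outside at least one segment)

Parametrize and solve: t = -1/8, s = 1/2. At least one of these is outside [0, 1], so the segments do not intersect.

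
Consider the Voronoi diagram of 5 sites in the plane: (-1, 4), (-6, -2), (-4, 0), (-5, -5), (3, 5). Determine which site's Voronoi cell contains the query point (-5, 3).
Nearest site = (-4, 0)

The Voronoi cell of site s contains exactly those query points closer to s than to any other site. Compute squared distances from q = (-5, 3) to each site:
  (-4 − -5)² + (0 − 3)² = 10
  (-1 − -5)² + (4 − 3)² = 17
  (-6 − -5)² + (-2 − 3)² = 26
  (-5 − -5)² + (-5 − 3)² = 64
  (3 − -5)² + (5 − 3)² = 68
Minimum is attained by (-4, 0), so q lies in its Voronoi cell.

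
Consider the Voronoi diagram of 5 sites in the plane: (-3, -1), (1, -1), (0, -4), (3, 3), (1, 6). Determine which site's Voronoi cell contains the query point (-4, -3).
Nearest site = (-3, -1)

The Voronoi cell of site s contains exactly those query points closer to s than to any other site. Compute squared distances from q = (-4, -3) to each site:
  (-3 − -4)² + (-1 − -3)² = 5
  (0 − -4)² + (-4 − -3)² = 17
  (1 − -4)² + (-1 − -3)² = 29
  (3 − -4)² + (3 − -3)² = 85
  (1 − -4)² + (6 − -3)² = 106
Minimum is attained by (-3, -1), so q lies in its Voronoi cell.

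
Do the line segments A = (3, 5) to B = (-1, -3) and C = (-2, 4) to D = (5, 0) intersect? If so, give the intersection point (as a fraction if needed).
Yes; intersection at (3/2, 2) (t = 3/8 on AB, s = 1/2 on CD)

Parametrize AB as A + t(B − A) = (3 + -4 t, 5 + -8 t) and CD as C + s(D − C) = (-2 + 7 s, 4 + -4 s). Solve the linear system for (t, s). Determinant = -72 ≠ 0, so a unique intersection of the containing lines exists. Solution: t = 3/8, s = 1/2 — both in [0, 1], so the segments cross. Intersection point: (3/2, 2).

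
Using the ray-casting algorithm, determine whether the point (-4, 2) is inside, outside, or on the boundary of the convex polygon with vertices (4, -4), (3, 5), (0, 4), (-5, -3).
The point (-4, 2) lies strictly outside the polygon

Cast a horizontal ray to the right from the query point and count how many polygon edges it crosses (each edge strictly once or zero times, handled with the usual half-open convention). 
Parity of crossings → even ⇒ outside.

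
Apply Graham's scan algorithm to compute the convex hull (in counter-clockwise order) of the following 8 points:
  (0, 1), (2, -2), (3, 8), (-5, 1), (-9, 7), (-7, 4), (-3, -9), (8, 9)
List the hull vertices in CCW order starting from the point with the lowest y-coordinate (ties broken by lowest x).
Hull (CCW) = [(-3, -9), (2, -2), (8, 9), (-9, 7)]

Graham scan procedure:
  1. Find the pivot p₀ = point with lowest y (tie → lowest x): (-3, -9).
  2. Sort the remaining points by polar angle around p₀.
  3. Walk through sorted points, maintaining a stack; pop the top while the last three entries make a non-left turn (cross product ≤ 0).
  4. Final stack is the convex hull in CCW order: (-3, -9), (2, -2), (8, 9), (-9, 7).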